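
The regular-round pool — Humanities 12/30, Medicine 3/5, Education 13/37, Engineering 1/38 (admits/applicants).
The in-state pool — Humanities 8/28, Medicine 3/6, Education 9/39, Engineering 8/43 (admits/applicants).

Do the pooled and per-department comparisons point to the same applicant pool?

No

Humanities: the regular-round pool 12/30 = 40.0%, the in-state pool 8/28 = 28.6% → the regular-round pool
Medicine: the regular-round pool 3/5 = 60.0%, the in-state pool 3/6 = 50.0% → the regular-round pool
Education: the regular-round pool 13/37 = 35.1%, the in-state pool 9/39 = 23.1% → the regular-round pool
Engineering: the regular-round pool 1/38 = 2.6%, the in-state pool 8/43 = 18.6% → the in-state pool
Overall: the regular-round pool 29/110 = 26.4%, the in-state pool 28/116 = 24.1% → the regular-round pool
Neither sweeps: the regular-round pool wins 3 of 4 groups, the in-state pool wins 1. The regular-round pool wins overall but not every group — no Simpson reversal.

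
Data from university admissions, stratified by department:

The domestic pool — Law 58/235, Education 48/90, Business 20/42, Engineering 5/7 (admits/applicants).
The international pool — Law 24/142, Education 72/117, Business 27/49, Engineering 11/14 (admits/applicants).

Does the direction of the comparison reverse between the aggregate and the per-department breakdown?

Law: the domestic pool 58/235 = 24.7%, the international pool 24/142 = 16.9% → the domestic pool
Education: the domestic pool 48/90 = 53.3%, the international pool 72/117 = 61.5% → the international pool
Business: the domestic pool 20/42 = 47.6%, the international pool 27/49 = 55.1% → the international pool
Engineering: the domestic pool 5/7 = 71.4%, the international pool 11/14 = 78.6% → the international pool
Overall: the domestic pool 131/374 = 35.0%, the international pool 134/322 = 41.6% → the international pool
Neither sweeps: the domestic pool wins 1 of 4 groups, the international pool wins 3. The international pool wins overall but not every group — no Simpson reversal.

No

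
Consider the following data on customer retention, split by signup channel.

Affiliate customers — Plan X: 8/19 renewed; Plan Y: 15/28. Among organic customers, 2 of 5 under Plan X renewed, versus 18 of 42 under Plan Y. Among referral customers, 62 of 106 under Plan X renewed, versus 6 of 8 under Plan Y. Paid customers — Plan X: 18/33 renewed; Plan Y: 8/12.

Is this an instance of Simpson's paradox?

Yes

Affiliate: Plan X 8/19 = 42.1%, Plan Y 15/28 = 53.6% → Plan Y
Organic: Plan X 2/5 = 40.0%, Plan Y 18/42 = 42.9% → Plan Y
Referral: Plan X 62/106 = 58.5%, Plan Y 6/8 = 75.0% → Plan Y
Paid: Plan X 18/33 = 54.5%, Plan Y 8/12 = 66.7% → Plan Y
Overall: Plan X 90/163 = 55.2%, Plan Y 47/90 = 52.2% → Plan X
Plan Y wins each signup group but Plan X wins overall — the comparison reverses. Plan Y's customers skew toward organic, which has a lower base rate.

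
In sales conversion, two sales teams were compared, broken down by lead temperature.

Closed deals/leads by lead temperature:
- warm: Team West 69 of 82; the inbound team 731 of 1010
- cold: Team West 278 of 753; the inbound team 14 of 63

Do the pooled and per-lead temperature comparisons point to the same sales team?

Warm: Team West 69/82 = 84.1%, the inbound team 731/1010 = 72.4% → Team West
Cold: Team West 278/753 = 36.9%, the inbound team 14/63 = 22.2% → Team West
Overall: Team West 347/835 = 41.6%, the inbound team 745/1073 = 69.4% → the inbound team
Team West wins each lead group but the inbound team wins overall — the comparison reverses. Team West's leads skew toward cold, which has a lower base rate.

No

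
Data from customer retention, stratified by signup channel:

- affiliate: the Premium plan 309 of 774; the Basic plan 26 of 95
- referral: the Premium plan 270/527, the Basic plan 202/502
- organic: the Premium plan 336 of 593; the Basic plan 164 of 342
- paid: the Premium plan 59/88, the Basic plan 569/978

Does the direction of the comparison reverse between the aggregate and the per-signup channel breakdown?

Yes

Affiliate: the Premium plan 309/774 = 39.9%, the Basic plan 26/95 = 27.4% → the Premium plan
Referral: the Premium plan 270/527 = 51.2%, the Basic plan 202/502 = 40.2% → the Premium plan
Organic: the Premium plan 336/593 = 56.7%, the Basic plan 164/342 = 48.0% → the Premium plan
Paid: the Premium plan 59/88 = 67.0%, the Basic plan 569/978 = 58.2% → the Premium plan
Overall: the Premium plan 974/1982 = 49.1%, the Basic plan 961/1917 = 50.1% → the Basic plan
The Premium plan wins each signup group but the Basic plan wins overall — the comparison reverses. The Premium plan's customers skew toward affiliate, which has a lower base rate.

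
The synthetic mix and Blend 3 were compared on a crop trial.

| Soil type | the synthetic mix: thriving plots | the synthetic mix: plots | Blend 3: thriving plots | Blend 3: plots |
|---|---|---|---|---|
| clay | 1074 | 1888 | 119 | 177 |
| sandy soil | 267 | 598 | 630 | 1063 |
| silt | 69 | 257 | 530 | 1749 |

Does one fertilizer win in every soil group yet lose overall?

Clay: the synthetic mix 1074/1888 = 56.9%, Blend 3 119/177 = 67.2% → Blend 3
Sandy soil: the synthetic mix 267/598 = 44.6%, Blend 3 630/1063 = 59.3% → Blend 3
Silt: the synthetic mix 69/257 = 26.8%, Blend 3 530/1749 = 30.3% → Blend 3
Overall: the synthetic mix 1410/2743 = 51.4%, Blend 3 1279/2989 = 42.8% → the synthetic mix
Blend 3 wins each soil group but the synthetic mix wins overall — the comparison reverses. Blend 3's plots skew toward silt, which has a lower base rate.

Yes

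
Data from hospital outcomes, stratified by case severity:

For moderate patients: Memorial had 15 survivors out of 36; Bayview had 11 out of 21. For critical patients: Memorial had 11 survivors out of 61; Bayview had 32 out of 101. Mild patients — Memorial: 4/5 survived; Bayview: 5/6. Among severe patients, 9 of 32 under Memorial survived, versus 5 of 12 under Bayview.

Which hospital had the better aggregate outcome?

Bayview

Moderate: Memorial 15/36 = 41.7%, Bayview 11/21 = 52.4% → Bayview
Critical: Memorial 11/61 = 18.0%, Bayview 32/101 = 31.7% → Bayview
Mild: Memorial 4/5 = 80.0%, Bayview 5/6 = 83.3% → Bayview
Severe: Memorial 9/32 = 28.1%, Bayview 5/12 = 41.7% → Bayview
Overall: Memorial 39/134 = 29.1%, Bayview 53/140 = 37.9% → Bayview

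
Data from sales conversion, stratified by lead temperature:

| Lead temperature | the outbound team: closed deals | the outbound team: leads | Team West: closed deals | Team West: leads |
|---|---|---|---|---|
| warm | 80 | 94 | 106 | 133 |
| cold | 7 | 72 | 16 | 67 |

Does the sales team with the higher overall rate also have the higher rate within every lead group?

Warm: the outbound team 80/94 = 85.1%, Team West 106/133 = 79.7% → the outbound team
Cold: the outbound team 7/72 = 9.7%, Team West 16/67 = 23.9% → Team West
Overall: the outbound team 87/166 = 52.4%, Team West 122/200 = 61.0% → Team West
Neither sweeps: the outbound team wins 1 of 2 groups, Team West wins 1. Team West wins overall but not every group — no Simpson reversal.

No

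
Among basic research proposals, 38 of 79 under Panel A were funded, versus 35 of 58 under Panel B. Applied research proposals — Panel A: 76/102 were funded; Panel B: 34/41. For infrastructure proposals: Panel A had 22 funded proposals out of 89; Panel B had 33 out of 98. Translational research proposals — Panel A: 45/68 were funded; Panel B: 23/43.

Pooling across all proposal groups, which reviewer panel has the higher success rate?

Basic research: Panel A 38/79 = 48.1%, Panel B 35/58 = 60.3% → Panel B
Applied research: Panel A 76/102 = 74.5%, Panel B 34/41 = 82.9% → Panel B
Infrastructure: Panel A 22/89 = 24.7%, Panel B 33/98 = 33.7% → Panel B
Translational research: Panel A 45/68 = 66.2%, Panel B 23/43 = 53.5% → Panel A
Overall: Panel A 181/338 = 53.6%, Panel B 125/240 = 52.1% → Panel A
(Neither sweeps every proposal group, but Panel A has the higher pooled rate.)

Panel A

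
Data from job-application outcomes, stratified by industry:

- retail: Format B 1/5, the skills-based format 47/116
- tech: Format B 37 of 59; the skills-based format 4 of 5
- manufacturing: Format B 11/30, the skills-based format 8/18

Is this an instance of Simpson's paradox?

Retail: Format B 1/5 = 20.0%, the skills-based format 47/116 = 40.5% → the skills-based format
Tech: Format B 37/59 = 62.7%, the skills-based format 4/5 = 80.0% → the skills-based format
Manufacturing: Format B 11/30 = 36.7%, the skills-based format 8/18 = 44.4% → the skills-based format
Overall: Format B 49/94 = 52.1%, the skills-based format 59/139 = 42.4% → Format B
The skills-based format wins each industry group but Format B wins overall — the comparison reverses. The skills-based format's applications skew toward retail, which has a lower base rate.

Yes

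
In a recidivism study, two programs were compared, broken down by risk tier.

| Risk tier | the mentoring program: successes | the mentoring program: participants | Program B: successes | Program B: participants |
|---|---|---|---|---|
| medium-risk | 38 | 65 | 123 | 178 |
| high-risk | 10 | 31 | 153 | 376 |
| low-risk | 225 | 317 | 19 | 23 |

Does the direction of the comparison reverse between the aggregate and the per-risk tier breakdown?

Medium-risk: the mentoring program 38/65 = 58.5%, Program B 123/178 = 69.1% → Program B
High-risk: the mentoring program 10/31 = 32.3%, Program B 153/376 = 40.7% → Program B
Low-risk: the mentoring program 225/317 = 71.0%, Program B 19/23 = 82.6% → Program B
Overall: the mentoring program 273/413 = 66.1%, Program B 295/577 = 51.1% → the mentoring program
Program B wins each risk group but the mentoring program wins overall — the comparison reverses. Program B's participants skew toward high-risk, which has a lower base rate.

Yes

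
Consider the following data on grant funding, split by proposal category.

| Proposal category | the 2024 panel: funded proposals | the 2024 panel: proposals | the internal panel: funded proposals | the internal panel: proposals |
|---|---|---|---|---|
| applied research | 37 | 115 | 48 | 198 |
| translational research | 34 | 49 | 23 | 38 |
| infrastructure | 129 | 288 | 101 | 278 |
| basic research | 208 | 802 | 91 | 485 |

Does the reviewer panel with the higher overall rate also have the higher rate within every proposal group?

Applied research: the 2024 panel 37/115 = 32.2%, the internal panel 48/198 = 24.2% → the 2024 panel
Translational research: the 2024 panel 34/49 = 69.4%, the internal panel 23/38 = 60.5% → the 2024 panel
Infrastructure: the 2024 panel 129/288 = 44.8%, the internal panel 101/278 = 36.3% → the 2024 panel
Basic research: the 2024 panel 208/802 = 25.9%, the internal panel 91/485 = 18.8% → the 2024 panel
Overall: the 2024 panel 408/1254 = 32.5%, the internal panel 263/999 = 26.3% → the 2024 panel
The 2024 panel wins overall and in every proposal group — no reversal.

Yes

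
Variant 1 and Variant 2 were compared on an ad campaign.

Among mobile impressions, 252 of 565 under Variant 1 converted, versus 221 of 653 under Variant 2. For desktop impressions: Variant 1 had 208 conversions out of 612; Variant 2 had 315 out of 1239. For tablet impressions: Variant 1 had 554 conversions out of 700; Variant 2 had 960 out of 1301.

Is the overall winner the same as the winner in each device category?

Yes

Mobile: Variant 1 252/565 = 44.6%, Variant 2 221/653 = 33.8% → Variant 1
Desktop: Variant 1 208/612 = 34.0%, Variant 2 315/1239 = 25.4% → Variant 1
Tablet: Variant 1 554/700 = 79.1%, Variant 2 960/1301 = 73.8% → Variant 1
Overall: Variant 1 1014/1877 = 54.0%, Variant 2 1496/3193 = 46.9% → Variant 1
Variant 1 wins overall and in every device group — no reversal.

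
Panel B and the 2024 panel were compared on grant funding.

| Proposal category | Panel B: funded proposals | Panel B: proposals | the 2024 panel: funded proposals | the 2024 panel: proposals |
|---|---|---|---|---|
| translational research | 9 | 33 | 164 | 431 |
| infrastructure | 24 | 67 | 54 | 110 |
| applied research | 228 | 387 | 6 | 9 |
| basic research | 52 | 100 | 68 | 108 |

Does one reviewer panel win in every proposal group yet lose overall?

Translational research: Panel B 9/33 = 27.3%, the 2024 panel 164/431 = 38.1% → the 2024 panel
Infrastructure: Panel B 24/67 = 35.8%, the 2024 panel 54/110 = 49.1% → the 2024 panel
Applied research: Panel B 228/387 = 58.9%, the 2024 panel 6/9 = 66.7% → the 2024 panel
Basic research: Panel B 52/100 = 52.0%, the 2024 panel 68/108 = 63.0% → the 2024 panel
Overall: Panel B 313/587 = 53.3%, the 2024 panel 292/658 = 44.4% → Panel B
The 2024 panel wins each proposal group but Panel B wins overall — the comparison reverses. The 2024 panel's proposals skew toward translational research, which has a lower base rate.

Yes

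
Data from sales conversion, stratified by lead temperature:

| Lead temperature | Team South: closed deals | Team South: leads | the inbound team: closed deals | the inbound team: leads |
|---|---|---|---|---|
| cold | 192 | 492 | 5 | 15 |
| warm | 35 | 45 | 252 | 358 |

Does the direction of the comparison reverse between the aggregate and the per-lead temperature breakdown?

Cold: Team South 192/492 = 39.0%, the inbound team 5/15 = 33.3% → Team South
Warm: Team South 35/45 = 77.8%, the inbound team 252/358 = 70.4% → Team South
Overall: Team South 227/537 = 42.3%, the inbound team 257/373 = 68.9% → the inbound team
Team South wins each lead group but the inbound team wins overall — the comparison reverses. Team South's leads skew toward cold, which has a lower base rate.

Yes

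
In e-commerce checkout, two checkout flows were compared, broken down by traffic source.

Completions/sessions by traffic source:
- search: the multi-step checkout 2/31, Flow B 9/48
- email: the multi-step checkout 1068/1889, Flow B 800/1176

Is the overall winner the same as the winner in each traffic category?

Search: the multi-step checkout 2/31 = 6.5%, Flow B 9/48 = 18.8% → Flow B
Email: the multi-step checkout 1068/1889 = 56.5%, Flow B 800/1176 = 68.0% → Flow B
Overall: the multi-step checkout 1070/1920 = 55.7%, Flow B 809/1224 = 66.1% → Flow B
Flow B wins overall and in every traffic group — no reversal.

Yes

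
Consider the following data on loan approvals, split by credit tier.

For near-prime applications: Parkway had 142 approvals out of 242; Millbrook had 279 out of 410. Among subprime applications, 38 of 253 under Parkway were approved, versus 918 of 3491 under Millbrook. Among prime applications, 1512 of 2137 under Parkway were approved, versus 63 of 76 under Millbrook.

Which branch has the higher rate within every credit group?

Millbrook

Near-prime: Parkway 142/242 = 58.7%, Millbrook 279/410 = 68.0% → Millbrook
Subprime: Parkway 38/253 = 15.0%, Millbrook 918/3491 = 26.3% → Millbrook
Prime: Parkway 1512/2137 = 70.8%, Millbrook 63/76 = 82.9% → Millbrook
Millbrook has the higher rate in all 3 groups.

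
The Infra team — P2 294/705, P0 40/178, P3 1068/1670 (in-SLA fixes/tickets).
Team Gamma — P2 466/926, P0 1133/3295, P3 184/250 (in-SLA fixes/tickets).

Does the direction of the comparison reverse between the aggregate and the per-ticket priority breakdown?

P2: the Infra team 294/705 = 41.7%, Team Gamma 466/926 = 50.3% → Team Gamma
P0: the Infra team 40/178 = 22.5%, Team Gamma 1133/3295 = 34.4% → Team Gamma
P3: the Infra team 1068/1670 = 64.0%, Team Gamma 184/250 = 73.6% → Team Gamma
Overall: the Infra team 1402/2553 = 54.9%, Team Gamma 1783/4471 = 39.9% → the Infra team
Team Gamma wins each ticket group but the Infra team wins overall — the comparison reverses. Team Gamma's tickets skew toward P0, which has a lower base rate.

Yes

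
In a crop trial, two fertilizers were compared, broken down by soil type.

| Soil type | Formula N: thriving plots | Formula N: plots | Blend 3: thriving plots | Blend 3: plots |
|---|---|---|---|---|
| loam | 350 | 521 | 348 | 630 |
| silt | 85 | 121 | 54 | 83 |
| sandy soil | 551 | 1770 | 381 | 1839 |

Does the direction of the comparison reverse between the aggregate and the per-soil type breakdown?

Loam: Formula N 350/521 = 67.2%, Blend 3 348/630 = 55.2% → Formula N
Silt: Formula N 85/121 = 70.2%, Blend 3 54/83 = 65.1% → Formula N
Sandy soil: Formula N 551/1770 = 31.1%, Blend 3 381/1839 = 20.7% → Formula N
Overall: Formula N 986/2412 = 40.9%, Blend 3 783/2552 = 30.7% → Formula N
Formula N wins overall and in every soil group — no reversal.

No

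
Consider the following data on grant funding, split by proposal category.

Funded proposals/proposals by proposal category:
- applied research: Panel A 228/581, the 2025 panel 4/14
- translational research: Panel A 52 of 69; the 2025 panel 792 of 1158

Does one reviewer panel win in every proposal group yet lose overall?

Applied research: Panel A 228/581 = 39.2%, the 2025 panel 4/14 = 28.6% → Panel A
Translational research: Panel A 52/69 = 75.4%, the 2025 panel 792/1158 = 68.4% → Panel A
Overall: Panel A 280/650 = 43.1%, the 2025 panel 796/1172 = 67.9% → the 2025 panel
Panel A wins each proposal group but the 2025 panel wins overall — the comparison reverses. Panel A's proposals skew toward applied research, which has a lower base rate.

Yes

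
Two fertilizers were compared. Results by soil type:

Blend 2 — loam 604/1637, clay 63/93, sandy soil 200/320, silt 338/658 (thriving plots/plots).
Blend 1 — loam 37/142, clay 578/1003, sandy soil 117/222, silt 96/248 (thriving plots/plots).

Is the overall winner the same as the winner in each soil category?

Loam: Blend 2 604/1637 = 36.9%, Blend 1 37/142 = 26.1% → Blend 2
Clay: Blend 2 63/93 = 67.7%, Blend 1 578/1003 = 57.6% → Blend 2
Sandy soil: Blend 2 200/320 = 62.5%, Blend 1 117/222 = 52.7% → Blend 2
Silt: Blend 2 338/658 = 51.4%, Blend 1 96/248 = 38.7% → Blend 2
Overall: Blend 2 1205/2708 = 44.5%, Blend 1 828/1615 = 51.3% → Blend 1
Blend 2 wins each soil group but Blend 1 wins overall — the comparison reverses. Blend 2's plots skew toward loam, which has a lower base rate.

No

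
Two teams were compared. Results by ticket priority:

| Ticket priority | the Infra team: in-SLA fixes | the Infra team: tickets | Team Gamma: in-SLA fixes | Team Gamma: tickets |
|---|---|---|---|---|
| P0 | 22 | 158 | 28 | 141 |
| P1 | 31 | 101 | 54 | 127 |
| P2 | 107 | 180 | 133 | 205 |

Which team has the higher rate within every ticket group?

Team Gamma

P0: the Infra team 22/158 = 13.9%, Team Gamma 28/141 = 19.9% → Team Gamma
P1: the Infra team 31/101 = 30.7%, Team Gamma 54/127 = 42.5% → Team Gamma
P2: the Infra team 107/180 = 59.4%, Team Gamma 133/205 = 64.9% → Team Gamma
Team Gamma has the higher rate in all 3 groups.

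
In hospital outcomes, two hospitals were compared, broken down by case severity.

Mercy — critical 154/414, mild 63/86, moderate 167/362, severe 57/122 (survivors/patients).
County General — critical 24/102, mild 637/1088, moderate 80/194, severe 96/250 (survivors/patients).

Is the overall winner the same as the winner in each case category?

Critical: Mercy 154/414 = 37.2%, County General 24/102 = 23.5% → Mercy
Mild: Mercy 63/86 = 73.3%, County General 637/1088 = 58.5% → Mercy
Moderate: Mercy 167/362 = 46.1%, County General 80/194 = 41.2% → Mercy
Severe: Mercy 57/122 = 46.7%, County General 96/250 = 38.4% → Mercy
Overall: Mercy 441/984 = 44.8%, County General 837/1634 = 51.2% → County General
Mercy wins each case group but County General wins overall — the comparison reverses. Mercy's patients skew toward critical, which has a lower base rate.

No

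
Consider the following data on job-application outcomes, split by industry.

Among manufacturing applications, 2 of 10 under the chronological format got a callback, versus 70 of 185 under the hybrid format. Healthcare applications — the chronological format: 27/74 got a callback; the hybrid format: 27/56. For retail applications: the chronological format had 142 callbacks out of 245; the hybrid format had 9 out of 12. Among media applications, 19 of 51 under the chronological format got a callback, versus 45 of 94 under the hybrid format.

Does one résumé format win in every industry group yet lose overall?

Manufacturing: the chronological format 2/10 = 20.0%, the hybrid format 70/185 = 37.8% → the hybrid format
Healthcare: the chronological format 27/74 = 36.5%, the hybrid format 27/56 = 48.2% → the hybrid format
Retail: the chronological format 142/245 = 58.0%, the hybrid format 9/12 = 75.0% → the hybrid format
Media: the chronological format 19/51 = 37.3%, the hybrid format 45/94 = 47.9% → the hybrid format
Overall: the chronological format 190/380 = 50.0%, the hybrid format 151/347 = 43.5% → the chronological format
The hybrid format wins each industry group but the chronological format wins overall — the comparison reverses. The hybrid format's applications skew toward manufacturing, which has a lower base rate.

Yes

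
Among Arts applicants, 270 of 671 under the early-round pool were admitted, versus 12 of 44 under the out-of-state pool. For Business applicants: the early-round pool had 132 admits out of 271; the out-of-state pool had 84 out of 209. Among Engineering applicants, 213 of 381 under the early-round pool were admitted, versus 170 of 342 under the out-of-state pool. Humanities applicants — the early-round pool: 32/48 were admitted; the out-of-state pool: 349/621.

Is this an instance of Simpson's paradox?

Yes

Arts: the early-round pool 270/671 = 40.2%, the out-of-state pool 12/44 = 27.3% → the early-round pool
Business: the early-round pool 132/271 = 48.7%, the out-of-state pool 84/209 = 40.2% → the early-round pool
Engineering: the early-round pool 213/381 = 55.9%, the out-of-state pool 170/342 = 49.7% → the early-round pool
Humanities: the early-round pool 32/48 = 66.7%, the out-of-state pool 349/621 = 56.2% → the early-round pool
Overall: the early-round pool 647/1371 = 47.2%, the out-of-state pool 615/1216 = 50.6% → the out-of-state pool
The early-round pool wins each department group but the out-of-state pool wins overall — the comparison reverses. The early-round pool's applicants skew toward Arts, which has a lower base rate.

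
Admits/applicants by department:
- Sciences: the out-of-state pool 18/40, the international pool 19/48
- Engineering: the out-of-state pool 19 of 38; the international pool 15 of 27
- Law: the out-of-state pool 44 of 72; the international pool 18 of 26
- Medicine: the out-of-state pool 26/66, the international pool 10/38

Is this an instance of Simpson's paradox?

No

Sciences: the out-of-state pool 18/40 = 45.0%, the international pool 19/48 = 39.6% → the out-of-state pool
Engineering: the out-of-state pool 19/38 = 50.0%, the international pool 15/27 = 55.6% → the international pool
Law: the out-of-state pool 44/72 = 61.1%, the international pool 18/26 = 69.2% → the international pool
Medicine: the out-of-state pool 26/66 = 39.4%, the international pool 10/38 = 26.3% → the out-of-state pool
Overall: the out-of-state pool 107/216 = 49.5%, the international pool 62/139 = 44.6% → the out-of-state pool
Neither sweeps: the out-of-state pool wins 2 of 4 groups, the international pool wins 2. The out-of-state pool wins overall but not every group — no Simpson reversal.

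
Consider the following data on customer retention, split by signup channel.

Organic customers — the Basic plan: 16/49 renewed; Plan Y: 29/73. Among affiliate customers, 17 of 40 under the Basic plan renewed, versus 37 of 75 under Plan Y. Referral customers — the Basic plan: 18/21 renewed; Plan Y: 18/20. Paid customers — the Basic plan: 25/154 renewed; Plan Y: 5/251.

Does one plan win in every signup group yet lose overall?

No

Organic: the Basic plan 16/49 = 32.7%, Plan Y 29/73 = 39.7% → Plan Y
Affiliate: the Basic plan 17/40 = 42.5%, Plan Y 37/75 = 49.3% → Plan Y
Referral: the Basic plan 18/21 = 85.7%, Plan Y 18/20 = 90.0% → Plan Y
Paid: the Basic plan 25/154 = 16.2%, Plan Y 5/251 = 2.0% → the Basic plan
Overall: the Basic plan 76/264 = 28.8%, Plan Y 89/419 = 21.2% → the Basic plan
Neither sweeps: the Basic plan wins 1 of 4 groups, Plan Y wins 3. The Basic plan wins overall but not every group — no Simpson reversal.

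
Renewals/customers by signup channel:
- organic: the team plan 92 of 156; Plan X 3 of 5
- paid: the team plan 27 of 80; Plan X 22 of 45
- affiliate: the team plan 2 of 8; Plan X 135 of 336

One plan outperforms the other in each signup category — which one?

Plan X

Organic: the team plan 92/156 = 59.0%, Plan X 3/5 = 60.0% → Plan X
Paid: the team plan 27/80 = 33.8%, Plan X 22/45 = 48.9% → Plan X
Affiliate: the team plan 2/8 = 25.0%, Plan X 135/336 = 40.2% → Plan X
Plan X has the higher rate in all 3 groups.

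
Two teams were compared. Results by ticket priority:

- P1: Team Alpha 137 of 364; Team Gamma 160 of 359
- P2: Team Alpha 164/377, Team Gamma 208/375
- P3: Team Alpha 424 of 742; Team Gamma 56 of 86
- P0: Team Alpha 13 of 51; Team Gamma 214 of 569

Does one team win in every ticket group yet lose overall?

P1: Team Alpha 137/364 = 37.6%, Team Gamma 160/359 = 44.6% → Team Gamma
P2: Team Alpha 164/377 = 43.5%, Team Gamma 208/375 = 55.5% → Team Gamma
P3: Team Alpha 424/742 = 57.1%, Team Gamma 56/86 = 65.1% → Team Gamma
P0: Team Alpha 13/51 = 25.5%, Team Gamma 214/569 = 37.6% → Team Gamma
Overall: Team Alpha 738/1534 = 48.1%, Team Gamma 638/1389 = 45.9% → Team Alpha
Team Gamma wins each ticket group but Team Alpha wins overall — the comparison reverses. Team Gamma's tickets skew toward P0, which has a lower base rate.

Yes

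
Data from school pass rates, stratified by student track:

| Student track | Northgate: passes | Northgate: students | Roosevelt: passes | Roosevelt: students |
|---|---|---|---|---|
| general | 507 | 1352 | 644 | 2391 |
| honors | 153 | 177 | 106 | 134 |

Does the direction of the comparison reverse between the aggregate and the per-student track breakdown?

No

General: Northgate 507/1352 = 37.5%, Roosevelt 644/2391 = 26.9% → Northgate
Honors: Northgate 153/177 = 86.4%, Roosevelt 106/134 = 79.1% → Northgate
Overall: Northgate 660/1529 = 43.2%, Roosevelt 750/2525 = 29.7% → Northgate
Northgate wins overall and in every student group — no reversal.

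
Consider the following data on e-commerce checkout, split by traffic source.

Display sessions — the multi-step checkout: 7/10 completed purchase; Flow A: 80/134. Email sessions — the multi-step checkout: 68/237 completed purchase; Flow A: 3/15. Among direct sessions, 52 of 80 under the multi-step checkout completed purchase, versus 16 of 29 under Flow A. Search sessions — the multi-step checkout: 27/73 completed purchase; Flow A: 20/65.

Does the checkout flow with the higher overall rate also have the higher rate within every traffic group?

Display: the multi-step checkout 7/10 = 70.0%, Flow A 80/134 = 59.7% → the multi-step checkout
Email: the multi-step checkout 68/237 = 28.7%, Flow A 3/15 = 20.0% → the multi-step checkout
Direct: the multi-step checkout 52/80 = 65.0%, Flow A 16/29 = 55.2% → the multi-step checkout
Search: the multi-step checkout 27/73 = 37.0%, Flow A 20/65 = 30.8% → the multi-step checkout
Overall: the multi-step checkout 154/400 = 38.5%, Flow A 119/243 = 49.0% → Flow A
The multi-step checkout wins each traffic group but Flow A wins overall — the comparison reverses. The multi-step checkout's sessions skew toward email, which has a lower base rate.

No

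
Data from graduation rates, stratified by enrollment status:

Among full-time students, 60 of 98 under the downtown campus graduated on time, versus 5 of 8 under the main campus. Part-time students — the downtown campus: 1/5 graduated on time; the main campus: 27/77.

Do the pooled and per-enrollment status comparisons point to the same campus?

Full-time: the downtown campus 60/98 = 61.2%, the main campus 5/8 = 62.5% → the main campus
Part-time: the downtown campus 1/5 = 20.0%, the main campus 27/77 = 35.1% → the main campus
Overall: the downtown campus 61/103 = 59.2%, the main campus 32/85 = 37.6% → the downtown campus
The main campus wins each enrollment group but the downtown campus wins overall — the comparison reverses. The main campus's students skew toward part-time, which has a lower base rate.

No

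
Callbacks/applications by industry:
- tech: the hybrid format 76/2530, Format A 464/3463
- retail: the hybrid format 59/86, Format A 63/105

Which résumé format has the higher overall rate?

Tech: the hybrid format 76/2530 = 3.0%, Format A 464/3463 = 13.4% → Format A
Retail: the hybrid format 59/86 = 68.6%, Format A 63/105 = 60.0% → the hybrid format
Overall: the hybrid format 135/2616 = 5.2%, Format A 527/3568 = 14.8% → Format A
(Neither sweeps every industry group, but Format A has the higher pooled rate.)

Format A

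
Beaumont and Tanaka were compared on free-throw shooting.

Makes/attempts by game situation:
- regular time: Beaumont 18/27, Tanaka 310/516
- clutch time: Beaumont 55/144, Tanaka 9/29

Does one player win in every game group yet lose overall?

Regular time: Beaumont 18/27 = 66.7%, Tanaka 310/516 = 60.1% → Beaumont
Clutch time: Beaumont 55/144 = 38.2%, Tanaka 9/29 = 31.0% → Beaumont
Overall: Beaumont 73/171 = 42.7%, Tanaka 319/545 = 58.5% → Tanaka
Beaumont wins each game group but Tanaka wins overall — the comparison reverses. Beaumont's attempts skew toward clutch time, which has a lower base rate.

Yes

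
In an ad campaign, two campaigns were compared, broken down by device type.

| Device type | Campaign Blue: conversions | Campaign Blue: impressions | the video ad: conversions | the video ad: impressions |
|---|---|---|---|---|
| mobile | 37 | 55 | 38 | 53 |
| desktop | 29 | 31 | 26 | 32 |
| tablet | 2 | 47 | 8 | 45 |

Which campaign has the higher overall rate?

the video ad

Mobile: Campaign Blue 37/55 = 67.3%, the video ad 38/53 = 71.7% → the video ad
Desktop: Campaign Blue 29/31 = 93.5%, the video ad 26/32 = 81.2% → Campaign Blue
Tablet: Campaign Blue 2/47 = 4.3%, the video ad 8/45 = 17.8% → the video ad
Overall: Campaign Blue 68/133 = 51.1%, the video ad 72/130 = 55.4% → the video ad
(Neither sweeps every device group, but the video ad has the higher pooled rate.)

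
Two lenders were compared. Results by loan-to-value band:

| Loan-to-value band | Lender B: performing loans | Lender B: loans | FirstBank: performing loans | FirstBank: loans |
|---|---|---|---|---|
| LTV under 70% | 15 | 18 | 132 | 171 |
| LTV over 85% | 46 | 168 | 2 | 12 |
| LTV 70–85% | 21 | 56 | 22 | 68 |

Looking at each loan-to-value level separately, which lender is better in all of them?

LTV under 70%: Lender B 15/18 = 83.3%, FirstBank 132/171 = 77.2% → Lender B
LTV over 85%: Lender B 46/168 = 27.4%, FirstBank 2/12 = 16.7% → Lender B
LTV 70–85%: Lender B 21/56 = 37.5%, FirstBank 22/68 = 32.4% → Lender B
Lender B has the higher rate in all 3 groups.

Lender B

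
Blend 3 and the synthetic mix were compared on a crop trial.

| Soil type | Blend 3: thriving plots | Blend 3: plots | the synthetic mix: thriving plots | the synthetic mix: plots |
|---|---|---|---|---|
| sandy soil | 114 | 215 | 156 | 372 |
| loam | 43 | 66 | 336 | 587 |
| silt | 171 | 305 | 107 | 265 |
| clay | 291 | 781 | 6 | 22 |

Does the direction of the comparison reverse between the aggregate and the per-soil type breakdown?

Yes

Sandy soil: Blend 3 114/215 = 53.0%, the synthetic mix 156/372 = 41.9% → Blend 3
Loam: Blend 3 43/66 = 65.2%, the synthetic mix 336/587 = 57.2% → Blend 3
Silt: Blend 3 171/305 = 56.1%, the synthetic mix 107/265 = 40.4% → Blend 3
Clay: Blend 3 291/781 = 37.3%, the synthetic mix 6/22 = 27.3% → Blend 3
Overall: Blend 3 619/1367 = 45.3%, the synthetic mix 605/1246 = 48.6% → the synthetic mix
Blend 3 wins each soil group but the synthetic mix wins overall — the comparison reverses. Blend 3's plots skew toward clay, which has a lower base rate.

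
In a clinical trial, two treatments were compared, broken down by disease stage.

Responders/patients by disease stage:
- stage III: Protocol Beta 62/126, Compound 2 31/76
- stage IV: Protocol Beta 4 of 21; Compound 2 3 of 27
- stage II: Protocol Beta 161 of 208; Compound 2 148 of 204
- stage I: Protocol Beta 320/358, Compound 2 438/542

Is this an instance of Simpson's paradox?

Stage III: Protocol Beta 62/126 = 49.2%, Compound 2 31/76 = 40.8% → Protocol Beta
Stage IV: Protocol Beta 4/21 = 19.0%, Compound 2 3/27 = 11.1% → Protocol Beta
Stage II: Protocol Beta 161/208 = 77.4%, Compound 2 148/204 = 72.5% → Protocol Beta
Stage I: Protocol Beta 320/358 = 89.4%, Compound 2 438/542 = 80.8% → Protocol Beta
Overall: Protocol Beta 547/713 = 76.7%, Compound 2 620/849 = 73.0% → Protocol Beta
Protocol Beta wins overall and in every disease group — no reversal.

No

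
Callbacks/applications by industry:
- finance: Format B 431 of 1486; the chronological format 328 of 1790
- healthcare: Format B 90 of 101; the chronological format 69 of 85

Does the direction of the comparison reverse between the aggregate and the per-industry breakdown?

Finance: Format B 431/1486 = 29.0%, the chronological format 328/1790 = 18.3% → Format B
Healthcare: Format B 90/101 = 89.1%, the chronological format 69/85 = 81.2% → Format B
Overall: Format B 521/1587 = 32.8%, the chronological format 397/1875 = 21.2% → Format B
Format B wins overall and in every industry group — no reversal.

No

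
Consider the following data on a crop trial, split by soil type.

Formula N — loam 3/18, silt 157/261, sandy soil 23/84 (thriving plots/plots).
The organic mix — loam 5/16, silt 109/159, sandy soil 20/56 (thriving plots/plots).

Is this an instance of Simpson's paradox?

Loam: Formula N 3/18 = 16.7%, the organic mix 5/16 = 31.2% → the organic mix
Silt: Formula N 157/261 = 60.2%, the organic mix 109/159 = 68.6% → the organic mix
Sandy soil: Formula N 23/84 = 27.4%, the organic mix 20/56 = 35.7% → the organic mix
Overall: Formula N 183/363 = 50.4%, the organic mix 134/231 = 58.0% → the organic mix
The organic mix wins overall and in every soil group — no reversal.

No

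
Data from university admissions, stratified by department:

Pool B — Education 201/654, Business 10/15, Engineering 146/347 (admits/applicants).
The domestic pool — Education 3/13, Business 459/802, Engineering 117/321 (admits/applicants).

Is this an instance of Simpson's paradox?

Education: Pool B 201/654 = 30.7%, the domestic pool 3/13 = 23.1% → Pool B
Business: Pool B 10/15 = 66.7%, the domestic pool 459/802 = 57.2% → Pool B
Engineering: Pool B 146/347 = 42.1%, the domestic pool 117/321 = 36.4% → Pool B
Overall: Pool B 357/1016 = 35.1%, the domestic pool 579/1136 = 51.0% → the domestic pool
Pool B wins each department group but the domestic pool wins overall — the comparison reverses. Pool B's applicants skew toward Education, which has a lower base rate.

Yes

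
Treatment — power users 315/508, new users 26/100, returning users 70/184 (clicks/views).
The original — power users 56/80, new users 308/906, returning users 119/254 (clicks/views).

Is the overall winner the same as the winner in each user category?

No

Power users: Treatment 315/508 = 62.0%, the original 56/80 = 70.0% → the original
New users: Treatment 26/100 = 26.0%, the original 308/906 = 34.0% → the original
Returning users: Treatment 70/184 = 38.0%, the original 119/254 = 46.9% → the original
Overall: Treatment 411/792 = 51.9%, the original 483/1240 = 39.0% → Treatment
The original wins each user group but Treatment wins overall — the comparison reverses. The original's views skew toward new users, which has a lower base rate.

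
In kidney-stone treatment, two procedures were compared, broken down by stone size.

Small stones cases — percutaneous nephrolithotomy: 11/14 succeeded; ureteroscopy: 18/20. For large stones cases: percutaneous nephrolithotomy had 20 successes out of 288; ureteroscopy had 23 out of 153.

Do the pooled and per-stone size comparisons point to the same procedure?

Yes

Small stones: percutaneous nephrolithotomy 11/14 = 78.6%, ureteroscopy 18/20 = 90.0% → ureteroscopy
Large stones: percutaneous nephrolithotomy 20/288 = 6.9%, ureteroscopy 23/153 = 15.0% → ureteroscopy
Overall: percutaneous nephrolithotomy 31/302 = 10.3%, ureteroscopy 41/173 = 23.7% → ureteroscopy
Ureteroscopy wins overall and in every stone group — no reversal.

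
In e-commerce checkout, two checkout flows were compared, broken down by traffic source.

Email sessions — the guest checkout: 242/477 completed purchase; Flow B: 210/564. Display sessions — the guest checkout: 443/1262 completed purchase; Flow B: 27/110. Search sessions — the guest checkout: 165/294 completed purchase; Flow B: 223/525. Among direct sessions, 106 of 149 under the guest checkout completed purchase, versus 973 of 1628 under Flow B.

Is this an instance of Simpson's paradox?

Yes

Email: the guest checkout 242/477 = 50.7%, Flow B 210/564 = 37.2% → the guest checkout
Display: the guest checkout 443/1262 = 35.1%, Flow B 27/110 = 24.5% → the guest checkout
Search: the guest checkout 165/294 = 56.1%, Flow B 223/525 = 42.5% → the guest checkout
Direct: the guest checkout 106/149 = 71.1%, Flow B 973/1628 = 59.8% → the guest checkout
Overall: the guest checkout 956/2182 = 43.8%, Flow B 1433/2827 = 50.7% → Flow B
The guest checkout wins each traffic group but Flow B wins overall — the comparison reverses. The guest checkout's sessions skew toward display, which has a lower base rate.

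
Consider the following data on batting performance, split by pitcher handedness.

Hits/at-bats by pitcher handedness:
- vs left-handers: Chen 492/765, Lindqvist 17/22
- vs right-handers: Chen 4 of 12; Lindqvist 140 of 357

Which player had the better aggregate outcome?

Vs left-handers: Chen 492/765 = 64.3%, Lindqvist 17/22 = 77.3% → Lindqvist
Vs right-handers: Chen 4/12 = 33.3%, Lindqvist 140/357 = 39.2% → Lindqvist
Overall: Chen 496/777 = 63.8%, Lindqvist 157/379 = 41.4% → Chen
(Lindqvist wins every pitcher group but Chen wins overall — Lindqvist's at-bats skew toward the low-rate vs right-handers group.)

Chen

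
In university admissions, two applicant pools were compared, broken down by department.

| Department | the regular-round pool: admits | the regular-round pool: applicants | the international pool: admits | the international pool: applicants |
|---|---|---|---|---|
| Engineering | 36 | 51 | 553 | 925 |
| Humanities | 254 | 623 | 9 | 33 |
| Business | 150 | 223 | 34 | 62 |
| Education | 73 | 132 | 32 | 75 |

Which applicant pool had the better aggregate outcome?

Engineering: the regular-round pool 36/51 = 70.6%, the international pool 553/925 = 59.8% → the regular-round pool
Humanities: the regular-round pool 254/623 = 40.8%, the international pool 9/33 = 27.3% → the regular-round pool
Business: the regular-round pool 150/223 = 67.3%, the international pool 34/62 = 54.8% → the regular-round pool
Education: the regular-round pool 73/132 = 55.3%, the international pool 32/75 = 42.7% → the regular-round pool
Overall: the regular-round pool 513/1029 = 49.9%, the international pool 628/1095 = 57.4% → the international pool
(The regular-round pool wins every department group but the international pool wins overall — the regular-round pool's applicants skew toward the low-rate Humanities group.)

the international pool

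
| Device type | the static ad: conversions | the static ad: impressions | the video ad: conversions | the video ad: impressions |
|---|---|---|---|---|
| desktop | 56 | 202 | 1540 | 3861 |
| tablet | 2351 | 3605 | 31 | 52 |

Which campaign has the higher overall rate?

Desktop: the static ad 56/202 = 27.7%, the video ad 1540/3861 = 39.9% → the video ad
Tablet: the static ad 2351/3605 = 65.2%, the video ad 31/52 = 59.6% → the static ad
Overall: the static ad 2407/3807 = 63.2%, the video ad 1571/3913 = 40.1% → the static ad
(Neither sweeps every device group, but the static ad has the higher pooled rate.)

the static ad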